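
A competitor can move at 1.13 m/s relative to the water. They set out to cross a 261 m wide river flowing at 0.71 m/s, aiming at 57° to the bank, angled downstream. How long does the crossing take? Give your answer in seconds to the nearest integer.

The component of the competitor's velocity perpendicular to the bank is 1.13 × sin 57° = 0.948 m/s.
The current is parallel to the bank, so it does not affect the crossing time.
Time = 261 / 0.948 = 275.404 s.

275 s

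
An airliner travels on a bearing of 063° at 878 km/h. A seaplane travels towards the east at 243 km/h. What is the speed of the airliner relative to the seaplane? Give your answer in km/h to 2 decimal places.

670.62 km/h

Taking east as x and north as y: airliner velocity = (782.304, 398.604) km/h; seaplane velocity = (243.000, 0.000) km/h.
Velocity of airliner relative to seaplane = (782.304, 398.604) − (243.000, 0.000) = (539.304, 398.604) km/h.
Magnitude = |(539.304, 398.604)| = 670.622 km/h.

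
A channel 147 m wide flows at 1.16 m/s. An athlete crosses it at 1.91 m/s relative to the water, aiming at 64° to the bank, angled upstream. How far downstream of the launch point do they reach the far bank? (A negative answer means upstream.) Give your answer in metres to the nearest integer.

28 m

Perpendicular speed = 1.717 m/s; crossing time = 147 / 1.717 = 85.630 s.
Net downstream speed = 0.323 m/s.
Drift = 0.323 × 85.630 = 27.634 m (downstream).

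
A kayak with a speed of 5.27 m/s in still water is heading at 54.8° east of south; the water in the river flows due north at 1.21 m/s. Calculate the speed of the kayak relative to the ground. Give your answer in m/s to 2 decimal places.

Taking east as x and north as y: velocity relative to the water = (4.306, -3.038) m/s; the water relative to ground = (0.000, 1.210) m/s.
Velocity relative to ground = (4.306, -3.038) + (0.000, 1.210) = (4.306, -1.828) m/s.
Speed = |(4.306, -1.828)| = 4.678 m/s.

4.68 m/s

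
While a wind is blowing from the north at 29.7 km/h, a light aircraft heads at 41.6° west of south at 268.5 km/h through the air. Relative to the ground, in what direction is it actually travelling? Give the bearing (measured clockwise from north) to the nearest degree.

218°

Taking east as x and north as y: velocity relative to the air = (-178.264, -200.784) km/h; the air relative to ground = (0.000, -29.700) km/h.
Velocity relative to ground = (-178.264, -200.784) + (0.000, -29.700) = (-178.264, -230.484) km/h.
Bearing = atan2(-178.26, -230.48) = 217.72° clockwise from north.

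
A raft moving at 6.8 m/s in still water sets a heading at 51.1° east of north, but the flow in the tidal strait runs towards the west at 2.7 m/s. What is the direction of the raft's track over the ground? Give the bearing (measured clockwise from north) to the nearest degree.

031°

Taking east as x and north as y: velocity relative to the water = (5.292, 4.270) m/s; the water relative to ground = (-2.700, 0.000) m/s.
Velocity relative to ground = (5.292, 4.270) + (-2.700, 0.000) = (2.592, 4.270) m/s.
Bearing = atan2(2.59, 4.27) = 31.26° clockwise from north.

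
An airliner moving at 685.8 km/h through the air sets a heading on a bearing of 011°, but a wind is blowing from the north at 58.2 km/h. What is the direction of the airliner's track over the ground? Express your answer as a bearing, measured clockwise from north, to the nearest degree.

Taking east as x and north as y: velocity relative to the air = (130.857, 673.200) km/h; the air relative to ground = (0.000, -58.200) km/h.
Velocity relative to ground = (130.857, 673.200) + (0.000, -58.200) = (130.857, 615.000) km/h.
Bearing = atan2(130.86, 615.00) = 12.01° clockwise from north.

012°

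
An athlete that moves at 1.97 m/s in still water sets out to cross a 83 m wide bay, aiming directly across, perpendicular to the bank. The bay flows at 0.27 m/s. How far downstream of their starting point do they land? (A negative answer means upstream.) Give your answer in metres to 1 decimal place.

Perpendicular speed = 1.970 m/s; crossing time = 83 / 1.970 = 42.132 s.
Net downstream speed = 0.270 m/s.
Drift = 0.270 × 42.132 = 11.376 m (downstream).

11.4 m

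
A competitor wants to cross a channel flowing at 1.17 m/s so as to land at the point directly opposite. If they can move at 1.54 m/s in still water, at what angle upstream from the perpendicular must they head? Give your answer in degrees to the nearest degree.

49°

To cancel the current, the upstream component of the competitor's velocity must equal the flow: 1.54 sin θ = 1.17.
sin θ = 1.17 / 1.54 = 0.7597.
θ = arcsin(0.7597) = 49.441°.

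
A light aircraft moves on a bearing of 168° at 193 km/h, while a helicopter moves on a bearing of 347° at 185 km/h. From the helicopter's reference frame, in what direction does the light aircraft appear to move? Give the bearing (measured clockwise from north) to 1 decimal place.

167.5°

Taking east as x and north as y: light aircraft velocity = (40.127, -188.782) km/h; helicopter velocity = (-41.616, 180.258) km/h.
Velocity of light aircraft relative to helicopter = (40.127, -188.782) − (-41.616, 180.258) = (81.743, -369.041) km/h.
Bearing = atan2(81.74, -369.04) = 167.51° clockwise from north.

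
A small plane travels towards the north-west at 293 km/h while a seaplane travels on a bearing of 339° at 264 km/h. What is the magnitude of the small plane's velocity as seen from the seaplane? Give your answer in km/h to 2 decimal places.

Taking east as x and north as y: small plane velocity = (-207.182, 207.182) km/h; seaplane velocity = (-94.609, 246.465) km/h.
Velocity of small plane relative to seaplane = (-207.182, 207.182) − (-94.609, 246.465) = (-112.573, -39.283) km/h.
Magnitude = |(-112.573, -39.283)| = 119.230 km/h.

119.23 km/h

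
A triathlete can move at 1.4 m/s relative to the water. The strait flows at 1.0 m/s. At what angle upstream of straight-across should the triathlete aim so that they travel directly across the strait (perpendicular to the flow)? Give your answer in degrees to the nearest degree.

To cancel the current, the upstream component of the triathlete's velocity must equal the flow: 1.4 sin θ = 1.0.
sin θ = 1.0 / 1.4 = 0.7143.
θ = arcsin(0.7143) = 45.585°.

46°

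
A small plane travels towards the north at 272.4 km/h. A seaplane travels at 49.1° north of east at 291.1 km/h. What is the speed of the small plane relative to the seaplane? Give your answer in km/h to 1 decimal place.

197.7 km/h

Taking east as x and north as y: small plane velocity = (0.000, 272.400) km/h; seaplane velocity = (190.595, 220.029) km/h.
Velocity of small plane relative to seaplane = (0.000, 272.400) − (190.595, 220.029) = (-190.595, 52.371) km/h.
Magnitude = |(-190.595, 52.371)| = 197.659 km/h.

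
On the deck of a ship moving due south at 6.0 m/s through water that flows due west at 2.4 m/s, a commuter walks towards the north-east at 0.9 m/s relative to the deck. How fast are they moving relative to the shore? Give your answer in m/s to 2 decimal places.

5.65 m/s

In east/north components (m/s): commuter relative to ship = (0.636, 0.636); ship relative to water = (0.000, -6.000); water relative to ground = (-2.400, 0.000).
Sum = (-1.764, -5.364) m/s.
Speed = |(-1.764, -5.364)| = 5.646 m/s.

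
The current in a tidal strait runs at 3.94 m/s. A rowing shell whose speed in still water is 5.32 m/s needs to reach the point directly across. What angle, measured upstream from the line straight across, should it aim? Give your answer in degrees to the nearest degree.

48°

To cancel the current, the upstream component of the rowing shell's velocity must equal the flow: 5.32 sin θ = 3.94.
sin θ = 3.94 / 5.32 = 0.7406.
θ = arcsin(0.7406) = 47.783°.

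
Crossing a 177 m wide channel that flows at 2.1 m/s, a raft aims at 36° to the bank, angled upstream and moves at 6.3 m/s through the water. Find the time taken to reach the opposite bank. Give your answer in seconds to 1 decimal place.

47.8 s

The component of the raft's velocity perpendicular to the bank is 6.3 × sin 36° = 3.703 m/s.
The current is parallel to the bank, so it does not affect the crossing time.
Time = 177 / 3.703 = 47.798 s.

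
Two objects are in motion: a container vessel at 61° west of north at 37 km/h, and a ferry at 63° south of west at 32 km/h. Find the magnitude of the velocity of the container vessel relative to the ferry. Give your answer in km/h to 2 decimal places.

49.76 km/h

Taking east as x and north as y: container vessel velocity = (-32.361, 17.938) km/h; ferry velocity = (-14.528, -28.512) km/h.
Velocity of container vessel relative to ferry = (-32.361, 17.938) − (-14.528, -28.512) = (-17.833, 46.450) km/h.
Magnitude = |(-17.833, 46.450)| = 49.756 km/h.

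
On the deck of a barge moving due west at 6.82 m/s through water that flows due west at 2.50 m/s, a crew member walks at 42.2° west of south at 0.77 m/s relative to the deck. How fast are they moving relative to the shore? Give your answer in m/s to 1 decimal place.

9.9 m/s

In east/north components (m/s): crew member relative to barge = (-0.517, -0.570); barge relative to water = (-6.820, 0.000); water relative to ground = (-2.500, 0.000).
Sum = (-9.837, -0.570) m/s.
Speed = |(-9.837, -0.570)| = 9.854 m/s.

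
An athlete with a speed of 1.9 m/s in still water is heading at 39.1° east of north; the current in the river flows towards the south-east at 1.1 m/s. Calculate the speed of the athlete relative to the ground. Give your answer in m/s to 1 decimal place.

2.1 m/s

Taking east as x and north as y: velocity relative to the water = (1.198, 1.474) m/s; the water relative to ground = (0.778, -0.778) m/s.
Velocity relative to ground = (1.198, 1.474) + (0.778, -0.778) = (1.976, 0.697) m/s.
Speed = |(1.976, 0.697)| = 2.095 m/s.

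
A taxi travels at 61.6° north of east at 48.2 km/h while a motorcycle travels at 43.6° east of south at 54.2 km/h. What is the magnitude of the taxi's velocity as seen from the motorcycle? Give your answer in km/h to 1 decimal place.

Taking east as x and north as y: taxi velocity = (22.925, 42.399) km/h; motorcycle velocity = (37.377, -39.250) km/h.
Velocity of taxi relative to motorcycle = (22.925, 42.399) − (37.377, -39.250) = (-14.452, 81.649) km/h.
Magnitude = |(-14.452, 81.649)| = 82.918 km/h.

82.9 km/h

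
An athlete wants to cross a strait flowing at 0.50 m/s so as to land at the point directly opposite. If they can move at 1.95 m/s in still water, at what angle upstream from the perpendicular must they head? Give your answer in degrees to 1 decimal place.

To cancel the current, the upstream component of the athlete's velocity must equal the flow: 1.95 sin θ = 0.50.
sin θ = 0.50 / 1.95 = 0.2564.
θ = arcsin(0.2564) = 14.857°.

14.9°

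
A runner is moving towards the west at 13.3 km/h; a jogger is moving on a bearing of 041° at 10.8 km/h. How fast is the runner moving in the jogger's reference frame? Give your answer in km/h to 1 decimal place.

22.0 km/h

Taking east as x and north as y: runner velocity = (-13.300, 0.000) km/h; jogger velocity = (7.085, 8.151) km/h.
Velocity of runner relative to jogger = (-13.300, 0.000) − (7.085, 8.151) = (-20.385, -8.151) km/h.
Magnitude = |(-20.385, -8.151)| = 21.955 km/h.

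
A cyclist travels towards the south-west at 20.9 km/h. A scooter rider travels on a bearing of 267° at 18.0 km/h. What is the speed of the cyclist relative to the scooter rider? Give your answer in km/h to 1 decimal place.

Taking east as x and north as y: cyclist velocity = (-14.779, -14.779) km/h; scooter rider velocity = (-17.975, -0.942) km/h.
Velocity of cyclist relative to scooter rider = (-14.779, -14.779) − (-17.975, -0.942) = (3.197, -13.836) km/h.
Magnitude = |(3.197, -13.836)| = 14.201 km/h.

14.2 km/h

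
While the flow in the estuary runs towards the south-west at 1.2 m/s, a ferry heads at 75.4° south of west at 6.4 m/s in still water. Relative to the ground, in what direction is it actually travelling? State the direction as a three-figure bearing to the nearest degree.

Taking east as x and north as y: velocity relative to the water = (-1.613, -6.193) m/s; the water relative to ground = (-0.849, -0.849) m/s.
Velocity relative to ground = (-1.613, -6.193) + (-0.849, -0.849) = (-2.462, -7.042) m/s.
Bearing = atan2(-2.46, -7.04) = 199.27° clockwise from north.

199°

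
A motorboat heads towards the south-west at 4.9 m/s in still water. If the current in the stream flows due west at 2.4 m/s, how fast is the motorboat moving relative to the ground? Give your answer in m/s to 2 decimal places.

6.81 m/s

Taking east as x and north as y: velocity relative to the water = (-3.465, -3.465) m/s; the water relative to ground = (-2.400, 0.000) m/s.
Velocity relative to ground = (-3.465, -3.465) + (-2.400, 0.000) = (-5.865, -3.465) m/s.
Speed = |(-5.865, -3.465)| = 6.812 m/s.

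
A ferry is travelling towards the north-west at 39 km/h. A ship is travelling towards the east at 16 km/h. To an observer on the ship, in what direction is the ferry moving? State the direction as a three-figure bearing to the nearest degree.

Taking east as x and north as y: ferry velocity = (-27.577, 27.577) km/h; ship velocity = (16.000, 0.000) km/h.
Velocity of ferry relative to ship = (-27.577, 27.577) − (16.000, 0.000) = (-43.577, 27.577) km/h.
Bearing = atan2(-43.58, 27.58) = 302.33° clockwise from north.

302°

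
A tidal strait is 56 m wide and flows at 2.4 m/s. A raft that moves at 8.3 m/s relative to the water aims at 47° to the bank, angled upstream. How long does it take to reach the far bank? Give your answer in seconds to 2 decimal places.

9.23 s

The component of the raft's velocity perpendicular to the bank is 8.3 × sin 47° = 6.070 m/s.
The flow acts along the bank and has no component across it.
Time = 56 / 6.070 = 9.225 s.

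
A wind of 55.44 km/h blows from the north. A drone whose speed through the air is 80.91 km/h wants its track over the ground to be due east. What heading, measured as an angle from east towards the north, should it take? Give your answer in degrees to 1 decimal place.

43.3°

The wind pushes perpendicular to the desired track; the heading must have a component into the wind equal to 55.44 km/h: 80.91 sin θ = 55.44.
sin θ = 0.6852, so θ = 43.252°.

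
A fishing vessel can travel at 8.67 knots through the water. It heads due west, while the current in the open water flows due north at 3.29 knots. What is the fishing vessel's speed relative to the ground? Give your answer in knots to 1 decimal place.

9.3 knots

Taking east as x and north as y: velocity relative to the water = (-8.670, 0.000) knots; the water relative to ground = (0.000, 3.290) knots.
Velocity relative to ground = (-8.670, 0.000) + (0.000, 3.290) = (-8.670, 3.290) knots.
Speed = |(-8.670, 3.290)| = 9.273 knots.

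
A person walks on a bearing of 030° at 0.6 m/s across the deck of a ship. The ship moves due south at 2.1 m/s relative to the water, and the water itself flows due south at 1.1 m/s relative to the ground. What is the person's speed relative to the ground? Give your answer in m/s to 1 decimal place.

2.7 m/s

In east/north components (m/s): person relative to ship = (0.300, 0.520); ship relative to water = (0.000, -2.100); water relative to ground = (0.000, -1.100).
Sum = (0.300, -2.680) m/s.
Speed = |(0.300, -2.680)| = 2.697 m/s.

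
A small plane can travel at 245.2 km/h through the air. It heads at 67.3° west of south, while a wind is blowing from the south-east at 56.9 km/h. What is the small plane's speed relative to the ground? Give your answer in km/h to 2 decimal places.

Taking east as x and north as y: velocity relative to the air = (-226.206, -94.624) km/h; the air relative to ground = (-40.234, 40.234) km/h.
Velocity relative to ground = (-226.206, -94.624) + (-40.234, 40.234) = (-266.441, -54.390) km/h.
Speed = |(-266.441, -54.390)| = 271.935 km/h.

271.94 km/h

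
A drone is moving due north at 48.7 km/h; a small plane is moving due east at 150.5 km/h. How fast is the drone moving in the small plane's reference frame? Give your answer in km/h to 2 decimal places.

Taking east as x and north as y: drone velocity = (0.000, 48.700) km/h; small plane velocity = (150.500, 0.000) km/h.
Velocity of drone relative to small plane = (0.000, 48.700) − (150.500, 0.000) = (-150.500, 48.700) km/h.
Magnitude = |(-150.500, 48.700)| = 158.183 km/h.

158.18 km/h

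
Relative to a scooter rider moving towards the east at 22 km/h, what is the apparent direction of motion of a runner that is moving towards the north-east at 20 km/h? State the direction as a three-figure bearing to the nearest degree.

331°

Taking east as x and north as y: runner velocity = (14.142, 14.142) km/h; scooter rider velocity = (22.000, 0.000) km/h.
Velocity of runner relative to scooter rider = (14.142, 14.142) − (22.000, 0.000) = (-7.858, 14.142) km/h.
Bearing = atan2(-7.86, 14.14) = 330.94° clockwise from north.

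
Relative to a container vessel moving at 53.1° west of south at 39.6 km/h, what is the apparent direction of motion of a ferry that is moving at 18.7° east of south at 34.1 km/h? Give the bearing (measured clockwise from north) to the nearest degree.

101°

Taking east as x and north as y: ferry velocity = (10.933, -32.300) km/h; container vessel velocity = (-31.668, -23.777) km/h.
Velocity of ferry relative to container vessel = (10.933, -32.300) − (-31.668, -23.777) = (42.600, -8.523) km/h.
Bearing = atan2(42.60, -8.52) = 101.31° clockwise from north.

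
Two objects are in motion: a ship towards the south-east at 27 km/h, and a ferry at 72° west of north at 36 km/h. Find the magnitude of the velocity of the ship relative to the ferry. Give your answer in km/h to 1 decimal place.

61.3 km/h

Taking east as x and north as y: ship velocity = (19.092, -19.092) km/h; ferry velocity = (-34.238, 11.125) km/h.
Velocity of ship relative to ferry = (19.092, -19.092) − (-34.238, 11.125) = (53.330, -30.216) km/h.
Magnitude = |(53.330, -30.216)| = 61.295 km/h.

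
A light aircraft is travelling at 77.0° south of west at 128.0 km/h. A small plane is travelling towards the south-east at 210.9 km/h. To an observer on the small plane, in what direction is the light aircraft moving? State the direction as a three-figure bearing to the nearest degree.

278°

Taking east as x and north as y: light aircraft velocity = (-28.794, -124.719) km/h; small plane velocity = (149.129, -149.129) km/h.
Velocity of light aircraft relative to small plane = (-28.794, -124.719) − (149.129, -149.129) = (-177.923, 24.409) km/h.
Bearing = atan2(-177.92, 24.41) = 277.81° clockwise from north.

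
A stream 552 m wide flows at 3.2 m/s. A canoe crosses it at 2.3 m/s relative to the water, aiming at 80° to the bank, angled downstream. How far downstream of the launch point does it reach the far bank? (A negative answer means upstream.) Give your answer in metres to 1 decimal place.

Perpendicular speed = 2.265 m/s; crossing time = 552 / 2.265 = 243.702 s.
Net downstream speed = 3.599 m/s.
Drift = 3.599 × 243.702 = 877.180 m (downstream).

877.2 m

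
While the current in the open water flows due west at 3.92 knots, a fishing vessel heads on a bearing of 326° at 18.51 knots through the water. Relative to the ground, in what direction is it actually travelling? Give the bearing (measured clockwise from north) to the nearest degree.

317°

Taking east as x and north as y: velocity relative to the water = (-10.351, 15.345) knots; the water relative to ground = (-3.920, 0.000) knots.
Velocity relative to ground = (-10.351, 15.345) + (-3.920, 0.000) = (-14.271, 15.345) knots.
Bearing = atan2(-14.27, 15.35) = 317.08° clockwise from north.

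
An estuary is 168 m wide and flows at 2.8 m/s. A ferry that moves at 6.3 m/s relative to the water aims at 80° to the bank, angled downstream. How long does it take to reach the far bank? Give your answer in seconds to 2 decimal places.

27.08 s

The component of the ferry's velocity perpendicular to the bank is 6.3 × sin 80° = 6.204 m/s.
The current is parallel to the bank, so it does not affect the crossing time.
Time = 168 / 6.204 = 27.078 s.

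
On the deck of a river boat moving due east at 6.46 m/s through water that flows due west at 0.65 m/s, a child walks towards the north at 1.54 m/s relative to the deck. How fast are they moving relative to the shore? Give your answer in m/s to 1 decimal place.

6.0 m/s

In east/north components (m/s): child relative to river boat = (0.000, 1.540); river boat relative to water = (6.460, 0.000); water relative to ground = (-0.650, 0.000).
Sum = (5.810, 1.540) m/s.
Speed = |(5.810, 1.540)| = 6.011 m/s.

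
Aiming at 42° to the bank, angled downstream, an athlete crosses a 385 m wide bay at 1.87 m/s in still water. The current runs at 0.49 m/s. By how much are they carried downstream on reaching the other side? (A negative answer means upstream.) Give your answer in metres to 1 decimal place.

578.4 m

Perpendicular speed = 1.251 m/s; crossing time = 385 / 1.251 = 307.686 s.
Net downstream speed = 1.880 m/s.
Drift = 1.880 × 307.686 = 578.352 m (downstream).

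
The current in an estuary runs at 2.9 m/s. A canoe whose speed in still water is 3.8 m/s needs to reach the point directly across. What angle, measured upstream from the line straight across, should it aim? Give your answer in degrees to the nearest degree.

50°

To cancel the current, the upstream component of the canoe's velocity must equal the flow: 3.8 sin θ = 2.9.
sin θ = 2.9 / 3.8 = 0.7632.
θ = arcsin(0.7632) = 49.743°.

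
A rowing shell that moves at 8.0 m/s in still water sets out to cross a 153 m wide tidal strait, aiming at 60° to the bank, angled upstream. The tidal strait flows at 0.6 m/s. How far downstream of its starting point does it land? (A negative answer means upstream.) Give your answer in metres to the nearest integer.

-75 m

Perpendicular speed = 6.928 m/s; crossing time = 153 / 6.928 = 22.084 s.
Net downstream speed = -3.400 m/s.
Drift = -3.400 × 22.084 = -75.084 m (upstream).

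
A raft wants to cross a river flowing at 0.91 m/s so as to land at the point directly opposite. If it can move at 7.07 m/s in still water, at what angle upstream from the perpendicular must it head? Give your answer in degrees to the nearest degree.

7°

To cancel the current, the upstream component of the raft's velocity must equal the flow: 7.07 sin θ = 0.91.
sin θ = 0.91 / 7.07 = 0.1287.
θ = arcsin(0.1287) = 7.395°.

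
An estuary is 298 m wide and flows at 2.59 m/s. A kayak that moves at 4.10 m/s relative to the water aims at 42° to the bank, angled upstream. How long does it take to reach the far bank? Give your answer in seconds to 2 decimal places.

108.62 s

The component of the kayak's velocity perpendicular to the bank is 4.10 × sin 42° = 2.743 m/s.
Only the cross-stream component determines the crossing time; the current contributes nothing perpendicular to the bank.
Time = 298 / 2.743 = 108.623 s.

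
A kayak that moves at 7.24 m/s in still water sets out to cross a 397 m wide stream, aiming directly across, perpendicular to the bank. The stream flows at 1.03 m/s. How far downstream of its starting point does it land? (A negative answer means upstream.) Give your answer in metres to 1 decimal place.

56.5 m

Perpendicular speed = 7.240 m/s; crossing time = 397 / 7.240 = 54.834 s.
Net downstream speed = 1.030 m/s.
Drift = 1.030 × 54.834 = 56.479 m (downstream).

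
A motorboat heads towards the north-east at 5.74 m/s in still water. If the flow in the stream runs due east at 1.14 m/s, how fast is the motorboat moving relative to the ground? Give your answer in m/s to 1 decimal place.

Taking east as x and north as y: velocity relative to the water = (4.059, 4.059) m/s; the water relative to ground = (1.140, 0.000) m/s.
Velocity relative to ground = (4.059, 4.059) + (1.140, 0.000) = (5.199, 4.059) m/s.
Speed = |(5.199, 4.059)| = 6.596 m/s.

6.6 m/s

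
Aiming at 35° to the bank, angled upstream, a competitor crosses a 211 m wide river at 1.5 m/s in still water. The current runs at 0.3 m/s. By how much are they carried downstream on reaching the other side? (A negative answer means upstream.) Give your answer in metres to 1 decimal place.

-227.8 m

Perpendicular speed = 0.860 m/s; crossing time = 211 / 0.860 = 245.245 s.
Net downstream speed = -0.929 m/s.
Drift = -0.929 × 245.245 = -227.766 m (upstream).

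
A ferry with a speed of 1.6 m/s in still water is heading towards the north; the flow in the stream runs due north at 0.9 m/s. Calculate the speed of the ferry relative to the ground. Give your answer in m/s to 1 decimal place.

2.5 m/s

Taking east as x and north as y: velocity relative to the water = (0.000, 1.600) m/s; the water relative to ground = (0.000, 0.900) m/s.
Velocity relative to ground = (0.000, 1.600) + (0.000, 0.900) = (0.000, 2.500) m/s.
Speed = |(0.000, 2.500)| = 2.500 m/s.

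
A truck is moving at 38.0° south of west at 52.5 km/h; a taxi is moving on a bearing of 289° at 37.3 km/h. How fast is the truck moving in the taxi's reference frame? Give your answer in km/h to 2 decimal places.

Taking east as x and north as y: truck velocity = (-41.371, -32.322) km/h; taxi velocity = (-35.268, 12.144) km/h.
Velocity of truck relative to taxi = (-41.371, -32.322) − (-35.268, 12.144) = (-6.103, -44.466) km/h.
Magnitude = |(-6.103, -44.466)| = 44.883 km/h.

44.88 km/h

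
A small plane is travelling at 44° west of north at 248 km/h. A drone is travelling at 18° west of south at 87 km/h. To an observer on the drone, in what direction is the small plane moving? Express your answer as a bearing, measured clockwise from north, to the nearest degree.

Taking east as x and north as y: small plane velocity = (-172.275, 178.396) km/h; drone velocity = (-26.884, -82.742) km/h.
Velocity of small plane relative to drone = (-172.275, 178.396) − (-26.884, -82.742) = (-145.391, 261.138) km/h.
Bearing = atan2(-145.39, 261.14) = 330.89° clockwise from north.

331°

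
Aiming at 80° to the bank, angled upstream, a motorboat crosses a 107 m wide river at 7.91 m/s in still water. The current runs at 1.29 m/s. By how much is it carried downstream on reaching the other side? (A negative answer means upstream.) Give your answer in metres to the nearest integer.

-1 m

Perpendicular speed = 7.790 m/s; crossing time = 107 / 7.790 = 13.736 s.
Net downstream speed = -0.084 m/s.
Drift = -0.084 × 13.736 = -1.148 m (upstream).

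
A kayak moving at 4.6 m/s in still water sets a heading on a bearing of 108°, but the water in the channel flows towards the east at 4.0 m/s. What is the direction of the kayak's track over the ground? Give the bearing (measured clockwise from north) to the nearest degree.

100°

Taking east as x and north as y: velocity relative to the water = (4.375, -1.421) m/s; the water relative to ground = (4.000, 0.000) m/s.
Velocity relative to ground = (4.375, -1.421) + (4.000, 0.000) = (8.375, -1.421) m/s.
Bearing = atan2(8.37, -1.42) = 99.63° clockwise from north.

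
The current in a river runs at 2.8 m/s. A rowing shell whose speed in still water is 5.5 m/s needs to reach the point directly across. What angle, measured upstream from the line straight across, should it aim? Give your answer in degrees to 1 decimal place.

30.6°

To cancel the current, the upstream component of the rowing shell's velocity must equal the flow: 5.5 sin θ = 2.8.
sin θ = 2.8 / 5.5 = 0.5091.
θ = arcsin(0.5091) = 30.603°.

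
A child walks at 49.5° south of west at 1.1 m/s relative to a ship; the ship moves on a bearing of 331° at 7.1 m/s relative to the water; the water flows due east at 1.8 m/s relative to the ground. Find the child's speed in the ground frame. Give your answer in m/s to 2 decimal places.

5.87 m/s

In east/north components (m/s): child relative to ship = (-0.714, -0.836); ship relative to water = (-3.442, 6.210); water relative to ground = (1.800, 0.000).
Sum = (-2.357, 5.373) m/s.
Speed = |(-2.357, 5.373)| = 5.867 m/s.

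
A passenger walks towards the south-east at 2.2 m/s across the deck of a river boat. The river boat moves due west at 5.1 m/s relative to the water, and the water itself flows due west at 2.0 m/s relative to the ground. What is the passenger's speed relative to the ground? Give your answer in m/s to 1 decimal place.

In east/north components (m/s): passenger relative to river boat = (1.556, -1.556); river boat relative to water = (-5.100, 0.000); water relative to ground = (-2.000, 0.000).
Sum = (-5.544, -1.556) m/s.
Speed = |(-5.544, -1.556)| = 5.758 m/s.

5.8 m/s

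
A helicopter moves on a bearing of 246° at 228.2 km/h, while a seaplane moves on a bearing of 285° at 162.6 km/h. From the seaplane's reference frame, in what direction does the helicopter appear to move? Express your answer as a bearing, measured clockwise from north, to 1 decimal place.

Taking east as x and north as y: helicopter velocity = (-208.471, -92.817) km/h; seaplane velocity = (-157.060, 42.084) km/h.
Velocity of helicopter relative to seaplane = (-208.471, -92.817) − (-157.060, 42.084) = (-51.412, -134.901) km/h.
Bearing = atan2(-51.41, -134.90) = 200.86° clockwise from north.

200.9°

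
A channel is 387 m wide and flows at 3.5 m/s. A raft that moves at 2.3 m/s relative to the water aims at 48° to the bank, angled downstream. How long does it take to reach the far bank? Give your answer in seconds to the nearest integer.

The component of the raft's velocity perpendicular to the bank is 2.3 × sin 48° = 1.709 m/s.
The flow acts along the bank and has no component across it.
Time = 387 / 1.709 = 226.417 s.

226 s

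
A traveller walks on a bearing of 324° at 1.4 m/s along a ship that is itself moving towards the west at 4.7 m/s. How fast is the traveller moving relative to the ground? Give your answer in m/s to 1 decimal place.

5.6 m/s

Taking east as x and north as y: ship velocity = (-4.700, 0.000) m/s; traveller velocity relative to ship = (-0.823, 1.133) m/s.
Velocity relative to ground = (-4.700, 0.000) + (-0.823, 1.133) = (-5.523, 1.133) m/s.
Speed = |(-5.523, 1.133)| = 5.638 m/s.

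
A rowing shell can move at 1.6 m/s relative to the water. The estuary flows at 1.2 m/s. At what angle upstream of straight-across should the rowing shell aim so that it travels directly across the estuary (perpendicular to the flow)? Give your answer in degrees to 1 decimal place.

48.6°

To cancel the current, the upstream component of the rowing shell's velocity must equal the flow: 1.6 sin θ = 1.2.
sin θ = 1.2 / 1.6 = 0.7500.
θ = arcsin(0.7500) = 48.590°.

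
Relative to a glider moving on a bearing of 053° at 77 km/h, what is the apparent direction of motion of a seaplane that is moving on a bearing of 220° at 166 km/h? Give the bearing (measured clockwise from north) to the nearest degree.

224°

Taking east as x and north as y: seaplane velocity = (-106.703, -127.163) km/h; glider velocity = (61.495, 46.340) km/h.
Velocity of seaplane relative to glider = (-106.703, -127.163) − (61.495, 46.340) = (-168.198, -173.503) km/h.
Bearing = atan2(-168.20, -173.50) = 224.11° clockwise from north.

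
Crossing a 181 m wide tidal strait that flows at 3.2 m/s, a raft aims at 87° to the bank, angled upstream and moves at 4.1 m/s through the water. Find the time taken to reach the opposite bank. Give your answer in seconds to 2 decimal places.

44.21 s

The component of the raft's velocity perpendicular to the bank is 4.1 × sin 87° = 4.094 m/s.
The current is parallel to the bank, so it does not affect the crossing time.
Time = 181 / 4.094 = 44.207 s.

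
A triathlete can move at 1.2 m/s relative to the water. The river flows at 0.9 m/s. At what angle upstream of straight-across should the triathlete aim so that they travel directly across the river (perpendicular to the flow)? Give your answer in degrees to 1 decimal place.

To cancel the current, the upstream component of the triathlete's velocity must equal the flow: 1.2 sin θ = 0.9.
sin θ = 0.9 / 1.2 = 0.7500.
θ = arcsin(0.7500) = 48.590°.

48.6°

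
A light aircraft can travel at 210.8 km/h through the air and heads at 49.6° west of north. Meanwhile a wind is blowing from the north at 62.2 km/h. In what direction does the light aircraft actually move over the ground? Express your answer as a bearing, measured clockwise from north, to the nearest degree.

Taking east as x and north as y: velocity relative to the air = (-160.532, 136.624) km/h; the air relative to ground = (0.000, -62.200) km/h.
Velocity relative to ground = (-160.532, 136.624) + (0.000, -62.200) = (-160.532, 74.424) km/h.
Bearing = atan2(-160.53, 74.42) = 294.87° clockwise from north.

295°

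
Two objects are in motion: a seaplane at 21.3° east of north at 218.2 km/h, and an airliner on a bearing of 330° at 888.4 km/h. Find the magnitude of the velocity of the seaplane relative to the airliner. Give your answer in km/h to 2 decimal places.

Taking east as x and north as y: seaplane velocity = (79.261, 203.295) km/h; airliner velocity = (-444.200, 769.377) km/h.
Velocity of seaplane relative to airliner = (79.261, 203.295) − (-444.200, 769.377) = (523.461, -566.082) km/h.
Magnitude = |(523.461, -566.082)| = 771.013 km/h.

771.01 km/h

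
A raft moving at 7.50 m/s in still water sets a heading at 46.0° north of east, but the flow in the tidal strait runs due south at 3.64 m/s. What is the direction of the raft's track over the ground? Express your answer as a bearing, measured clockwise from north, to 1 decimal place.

Taking east as x and north as y: velocity relative to the water = (5.210, 5.395) m/s; the water relative to ground = (0.000, -3.640) m/s.
Velocity relative to ground = (5.210, 5.395) + (0.000, -3.640) = (5.210, 1.755) m/s.
Bearing = atan2(5.21, 1.76) = 71.38° clockwise from north.

071.4°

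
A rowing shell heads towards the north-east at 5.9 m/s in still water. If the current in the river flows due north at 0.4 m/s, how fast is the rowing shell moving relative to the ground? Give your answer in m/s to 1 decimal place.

6.2 m/s

Taking east as x and north as y: velocity relative to the water = (4.172, 4.172) m/s; the water relative to ground = (0.000, 0.400) m/s.
Velocity relative to ground = (4.172, 4.172) + (0.000, 0.400) = (4.172, 4.572) m/s.
Speed = |(4.172, 4.572)| = 6.189 m/s.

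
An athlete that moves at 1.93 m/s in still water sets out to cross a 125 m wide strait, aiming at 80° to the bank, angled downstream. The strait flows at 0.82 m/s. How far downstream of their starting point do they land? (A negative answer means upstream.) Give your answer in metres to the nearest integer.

76 m

Perpendicular speed = 1.901 m/s; crossing time = 125 / 1.901 = 65.766 s.
Net downstream speed = 1.155 m/s.
Drift = 1.155 × 65.766 = 75.969 m (downstream).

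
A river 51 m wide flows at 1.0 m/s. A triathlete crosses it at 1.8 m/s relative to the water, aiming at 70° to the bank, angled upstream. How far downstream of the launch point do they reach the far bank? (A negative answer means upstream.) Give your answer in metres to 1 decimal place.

11.6 m

Perpendicular speed = 1.691 m/s; crossing time = 51 / 1.691 = 30.152 s.
Net downstream speed = 0.384 m/s.
Drift = 0.384 × 30.152 = 11.589 m (downstream).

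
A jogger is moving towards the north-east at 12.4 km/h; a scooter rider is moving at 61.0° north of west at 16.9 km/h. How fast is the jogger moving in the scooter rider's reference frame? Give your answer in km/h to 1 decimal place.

Taking east as x and north as y: jogger velocity = (8.768, 8.768) km/h; scooter rider velocity = (-8.193, 14.781) km/h.
Velocity of jogger relative to scooter rider = (8.768, 8.768) − (-8.193, 14.781) = (16.961, -6.013) km/h.
Magnitude = |(16.961, -6.013)| = 17.996 km/h.

18.0 km/h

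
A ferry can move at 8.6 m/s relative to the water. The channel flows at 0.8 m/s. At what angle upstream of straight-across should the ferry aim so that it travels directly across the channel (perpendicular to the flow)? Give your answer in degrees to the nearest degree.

5°

To cancel the current, the upstream component of the ferry's velocity must equal the flow: 8.6 sin θ = 0.8.
sin θ = 0.8 / 8.6 = 0.0930.
θ = arcsin(0.0930) = 5.338°.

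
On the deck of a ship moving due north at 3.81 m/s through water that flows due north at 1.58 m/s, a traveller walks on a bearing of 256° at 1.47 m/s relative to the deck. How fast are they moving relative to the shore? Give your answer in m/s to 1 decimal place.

In east/north components (m/s): traveller relative to ship = (-1.426, -0.356); ship relative to water = (0.000, 3.810); water relative to ground = (0.000, 1.580).
Sum = (-1.426, 5.034) m/s.
Speed = |(-1.426, 5.034)| = 5.233 m/s.

5.2 m/s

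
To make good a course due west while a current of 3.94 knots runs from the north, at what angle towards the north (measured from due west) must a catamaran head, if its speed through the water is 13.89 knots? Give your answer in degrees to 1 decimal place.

16.5°

The current pushes perpendicular to the desired track; the heading must have a component into the current equal to 3.94 knots: 13.89 sin θ = 3.94.
sin θ = 0.2837, so θ = 16.479°.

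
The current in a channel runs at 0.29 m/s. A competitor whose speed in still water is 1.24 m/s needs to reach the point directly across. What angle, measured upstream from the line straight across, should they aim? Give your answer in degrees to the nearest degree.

To cancel the current, the upstream component of the competitor's velocity must equal the flow: 1.24 sin θ = 0.29.
sin θ = 0.29 / 1.24 = 0.2339.
θ = arcsin(0.2339) = 13.525°.

14°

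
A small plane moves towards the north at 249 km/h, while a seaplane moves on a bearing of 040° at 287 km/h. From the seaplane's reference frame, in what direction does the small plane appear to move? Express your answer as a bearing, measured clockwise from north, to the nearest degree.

Taking east as x and north as y: small plane velocity = (0.000, 249.000) km/h; seaplane velocity = (184.480, 219.855) km/h.
Velocity of small plane relative to seaplane = (0.000, 249.000) − (184.480, 219.855) = (-184.480, 29.145) km/h.
Bearing = atan2(-184.48, 29.15) = 278.98° clockwise from north.

279°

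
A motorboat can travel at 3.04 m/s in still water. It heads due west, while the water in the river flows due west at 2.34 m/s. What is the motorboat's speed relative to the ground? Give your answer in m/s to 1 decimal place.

Taking east as x and north as y: velocity relative to the water = (-3.040, 0.000) m/s; the water relative to ground = (-2.340, 0.000) m/s.
Velocity relative to ground = (-3.040, 0.000) + (-2.340, 0.000) = (-5.380, 0.000) m/s.
Speed = |(-5.380, 0.000)| = 5.380 m/s.

5.4 m/s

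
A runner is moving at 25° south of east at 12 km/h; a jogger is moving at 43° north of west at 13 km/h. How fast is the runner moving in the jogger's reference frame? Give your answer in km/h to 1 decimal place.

24.7 km/h

Taking east as x and north as y: runner velocity = (10.876, -5.071) km/h; jogger velocity = (-9.508, 8.866) km/h.
Velocity of runner relative to jogger = (10.876, -5.071) − (-9.508, 8.866) = (20.383, -13.937) km/h.
Magnitude = |(20.383, -13.937)| = 24.693 km/h.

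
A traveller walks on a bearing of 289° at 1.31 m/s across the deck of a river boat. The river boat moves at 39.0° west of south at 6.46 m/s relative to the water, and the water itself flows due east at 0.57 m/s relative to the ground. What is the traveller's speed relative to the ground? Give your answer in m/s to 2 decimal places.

6.60 m/s

In east/north components (m/s): traveller relative to river boat = (-1.239, 0.426); river boat relative to water = (-4.065, -5.020); water relative to ground = (0.570, 0.000).
Sum = (-4.734, -4.594) m/s.
Speed = |(-4.734, -4.594)| = 6.597 m/s.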